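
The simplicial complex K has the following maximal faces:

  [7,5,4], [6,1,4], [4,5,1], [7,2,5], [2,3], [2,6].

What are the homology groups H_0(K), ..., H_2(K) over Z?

H_0 = Z,  H_1 = Z,  H_2 = 0.

Take the total order 1 < 2 < 3 < 4 < 5 < 6 < 7 on the vertex set. Then K (dimension 2) consists of the simplices:

  0-simplices (7): [1], [2], [3], [4], [5], [6], [7]
  1-simplices (11): [1,4], [1,5], [1,6], [2,3], [2,5], [2,6], [2,7], [4,5], [4,6], [4,7], [5,7]
  2-simplices (4): [1,4,5], [1,4,6], [2,5,7], [4,5,7]

so the chain groups are C_0 ≅ Z^7, C_1 ≅ Z^11, C_2 ≅ Z^4.

∂_1: C_1 → C_0 is given by ∂[p,q] = [q] − [p].
The resulting 7×11 matrix has rank 6, and its Smith normal form has invariant factors (1,1,1,1,1,1).

The boundary map ∂_2: C_2 → C_1 acts by ∂[p,q,r] = [q,r] − [p,r] + [p,q]. For instance
  ∂[1,4,6] = [4,6] − [1,6] + [1,4],
  ∂[2,5,7] = [5,7] − [2,7] + [2,5].
The 11×4 boundary matrix has rank 4 and Smith normal form diag(1,1,1,1).

From H_k ≅ ker(∂_k) / im(∂_{k+1}) we obtain:

  H_0: rank C_0 − rank ∂_1 = 7 − 6 = 1, and the invariant factors of ∂_1 are all 1, so H_0 = Z.
  H_1: rank ker ∂_1 − rank ∂_2 = (11 − 6) − 4 = 1, and the invariant factors of ∂_2 are all 1, so H_1 = Z.
  H_2: rank ker ∂_2 − rank ∂_3 = (4 − 4) − 0 = 0, and there is no ∂_3, so H_2 = 0.

As a check, the Euler characteristic is 7 − 11 + 4 = 0, which agrees with 1 − 1 + 0 = 0.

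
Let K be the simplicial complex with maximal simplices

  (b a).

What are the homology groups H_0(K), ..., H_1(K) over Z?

H_0 ≅ Z,  H_1 = 0.

K has 2 vertices, 1 edge.
rank ∂_0 = 0, rank ∂_1 = 1 ⇒ b_0 = 2 − 0 − 1 = 1; all invariant factors of ∂_1 are 1 so no torsion. So H_0 ≅ Z.
rank ∂_1 = 1, rank ∂_2 = 0 ⇒ b_1 = 1 − 1 − 0 = 0. So H_1 ≅ 0.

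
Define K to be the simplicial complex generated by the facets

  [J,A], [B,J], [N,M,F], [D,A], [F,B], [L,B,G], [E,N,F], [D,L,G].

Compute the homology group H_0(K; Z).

H_0 = Z.

Take the total order A < B < D < E < F < G < J < L < M < N on the vertex set. Then K (dimension 2) consists of the simplices:

  0-simplices (10): A, B, D, E, F, G, J, L, M, N
  1-simplices (14): AD, AJ, BF, BG, BJ, BL, DG, DL, EF, EN, FM, FN, GL, MN
  2-simplices (4): BGL, DGL, EFN, FMN

giving chain groups C_0 ≅ Z^10, C_1 ≅ Z^14, C_2 ≅ Z^4.

Boundary ∂_1: C_1 → C_0 is given by ∂[p,q] = [q] − [p]. For instance
  ∂BG = G − B.
The 10×14 boundary matrix has rank 9 and Smith normal form diag(1,1,1,1,1,1,1,1,1).

∂_2: C_2 → C_1 acts by ∂[p,q,r] = [q,r] − [p,r] + [p,q]. For instance
  ∂EFN = FN − EN + EF,
  ∂DGL = GL − DL + DG.
The 14×4 boundary matrix has rank 4 and Smith normal form diag(1,1,1,1).

Now H_k = ker ∂_k / im ∂_{k+1}, so:

  H_0: rank C_0 − rank ∂_1 = 10 − 9 = 1, and the invariant factors of ∂_1 are all 1, so H_0 ≅ Z.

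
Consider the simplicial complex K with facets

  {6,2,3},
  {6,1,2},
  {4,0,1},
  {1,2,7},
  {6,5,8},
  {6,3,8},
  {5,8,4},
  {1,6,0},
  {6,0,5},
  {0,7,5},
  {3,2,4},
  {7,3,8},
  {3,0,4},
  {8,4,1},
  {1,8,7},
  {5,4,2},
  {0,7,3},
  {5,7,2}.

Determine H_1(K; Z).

K has 9 vertices, 27 edges, 18 triangles.
rank ∂_1 = 8, rank ∂_2 = 17 ⇒ b_1 = 27 − 8 − 17 = 2; all invariant factors of ∂_2 are 1 so no torsion. So H_1 = Z^2.

H_1 ≅ Z^2.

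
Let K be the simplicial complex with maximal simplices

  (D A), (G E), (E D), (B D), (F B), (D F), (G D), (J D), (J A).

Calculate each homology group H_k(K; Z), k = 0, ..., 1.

H_0 = Z,  H_1 = Z^3.

Take the total order A < B < D < E < F < G < J on the vertex set. Then K (dimension 1) consists of the simplices:

  0-simplices (7): A, B, D, E, F, G, J
  1-simplices (9): AD, AJ, BD, BF, DE, DF, DG, DJ, EG

so the chain groups are C_0 ≅ Z^7, C_1 ≅ Z^9.

The boundary map ∂_1: C_1 → C_0 is given by ∂[p,q] = [q] − [p]. For instance
  ∂DJ = J − D.
The resulting 7×9 matrix has rank 6, and its Smith normal form has invariant factors (1,1,1,1,1,1).

Computing H_k = (kernel of ∂_k) / (image of ∂_{k+1}):

  H_0: rank C_0 − rank ∂_1 = 7 − 6 = 1, and the invariant factors of ∂_1 are all 1, so H_0 ≅ Z.
  H_1: rank ker ∂_1 − rank ∂_2 = (9 − 6) − 0 = 3, and there is no ∂_2, so H_1 ≅ Z^3.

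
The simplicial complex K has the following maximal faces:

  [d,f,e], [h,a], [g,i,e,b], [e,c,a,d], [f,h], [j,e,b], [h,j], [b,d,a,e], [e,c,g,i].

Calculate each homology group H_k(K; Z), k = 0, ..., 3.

H_0 = Z,  H_1 = Z^2,  H_2 = 0,  H_3 = 0.

We work with the vertex ordering a < b < c < d < e < f < g < h < i < j. The simplices of K, each written with vertices in increasing order, are:

  0-simplices (10): a, b, c, d, e, f, g, h, i, j
  1-simplices (23): ab, ac, ad, ae, ah, bd, be, bg, bi, bj, cd, ce, cg, ci, de, df, ef, eg, ei, ej, fh, gi, hj
  2-simplices (16): abd, abe, acd, ace, ade, bde, beg, bei, bej, bgi, cde, ceg, cei, cgi, def, egi
  3-simplices (4): abde, acde, begi, cegi

giving chain groups C_0 ≅ Z^10, C_1 ≅ Z^23, C_2 ≅ Z^16, C_3 ≅ Z^4.

∂_1: C_1 → C_0 sends each edge [p,q] (with p < q) to q − p. For instance
  ∂ej = j − e.
This gives a 10×23 integer matrix of rank 9; reducing to Smith normal form yields diagonal entries (1,1,1,1,1,1,1,1,1).

∂_2: C_2 → C_1 acts by ∂[p,q,r] = [q,r] − [p,r] + [p,q]. For instance
  ∂bgi = gi − bi + bg,
  ∂egi = gi − ei + eg.
This gives a 23×16 integer matrix of rank 12; reducing to Smith normal form yields diagonal entries (1,1,1,1,1,1,1,1,1,1,1,1).

∂_3: C_3 → C_2 sends each 3-simplex σ to the alternating sum Σ_i (−1)^i (σ with its i-th vertex removed). For instance
  ∂cegi = egi − cgi + cei − ceg,
  ∂abde = bde − ade + abe − abd.
The 16×4 boundary matrix has rank 4 and Smith normal form diag(1,1,1,1).

Computing H_k = (kernel of ∂_k) / (image of ∂_{k+1}):

  H_0: rank C_0 − rank ∂_1 = 10 − 9 = 1, and the invariant factors of ∂_1 are all 1, so H_0 ≅ Z.
  H_1: rank ker ∂_1 − rank ∂_2 = (23 − 9) − 12 = 2, and the invariant factors of ∂_2 are all 1, so H_1 ≅ Z^2.
  H_2: rank ker ∂_2 − rank ∂_3 = (16 − 12) − 4 = 0, and the invariant factors of ∂_3 are all 1, so H_2 ≅ 0.
  H_3: rank ker ∂_3 − rank ∂_4 = (4 − 4) − 0 = 0, and there is no ∂_4, so H_3 ≅ 0.

As a check, the Euler characteristic is 10 − 23 + 16 − 4 = -1, which agrees with 1 − 2 + 0 − 0 = -1.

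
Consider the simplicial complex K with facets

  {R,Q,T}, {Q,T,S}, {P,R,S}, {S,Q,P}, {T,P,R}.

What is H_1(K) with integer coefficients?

Order the vertices as P < Q < R < S < T. Listing each simplex with vertices in this order, K has dimension 2 with simplices:

  0-simplices (5): P, Q, R, S, T
  1-simplices (10): PQ, PR, PS, PT, QR, QS, QT, RS, RT, ST
  2-simplices (5): PQS, PRS, PRT, QRT, QST

giving chain groups C_0 ≅ Z^5, C_1 ≅ Z^10, C_2 ≅ Z^5.

∂_1: C_1 → C_0 sends each edge [p,q] (with p < q) to q − p. For instance
  ∂PQ = Q − P.
The resulting 5×10 matrix has rank 4, and its Smith normal form has invariant factors (1,1,1,1).

Boundary ∂_2: C_2 → C_1 sends each 2-simplex [p,q,r] to [q,r] − [p,r] + [p,q]. For instance
  ∂QRT = RT − QT + QR,
  ∂PQS = QS − PS + PQ.
The 10×5 boundary matrix has rank 5 and Smith normal form diag(1,1,1,1,1).

From H_k ≅ ker(∂_k) / im(∂_{k+1}) we obtain:

  H_1: rank ker ∂_1 − rank ∂_2 = (10 − 4) − 5 = 1, and the invariant factors of ∂_2 are all 1, so H_1 = Z.

H_1 = Z.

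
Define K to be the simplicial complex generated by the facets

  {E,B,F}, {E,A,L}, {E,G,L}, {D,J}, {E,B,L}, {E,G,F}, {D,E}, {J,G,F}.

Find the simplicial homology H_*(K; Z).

H_0 = Z,  H_1 = Z,  H_2 = 0.

Order the vertices as A < B < D < E < F < G < J < L. Listing each simplex with vertices in this order, K has dimension 2 with simplices:

  0-simplices (8): A, B, D, E, F, G, J, L
  1-simplices (14): AE, AL, BE, BF, BL, DE, DJ, EF, EG, EL, FG, FJ, GJ, GL
  2-simplices (6): AEL, BEF, BEL, EFG, EGL, FGJ

giving chain groups C_0 ≅ Z^8, C_1 ≅ Z^14, C_2 ≅ Z^6.

∂_1: C_1 → C_0 sends each edge [p,q] (with p < q) to q − p.
The resulting 8×14 matrix has rank 7, and its Smith normal form has invariant factors (1,1,1,1,1,1,1).

∂_2: C_2 → C_1 maps a triangle to the signed sum of its edges. For instance
  ∂FGJ = GJ − FJ + FG,
  ∂EFG = FG − EG + EF.
The resulting 14×6 matrix has rank 6, and its Smith normal form has invariant factors (1,1,1,1,1,1).

From H_k ≅ ker(∂_k) / im(∂_{k+1}) we obtain:

  H_0: rank C_0 − rank ∂_1 = 8 − 7 = 1, and the invariant factors of ∂_1 are all 1, so H_0 = Z.
  H_1: rank ker ∂_1 − rank ∂_2 = (14 − 7) − 6 = 1, and the invariant factors of ∂_2 are all 1, so H_1 = Z.
  H_2: rank ker ∂_2 − rank ∂_3 = (6 − 6) − 0 = 0, and there is no ∂_3, so H_2 = 0.

As a check, the Euler characteristic is 8 − 14 + 6 = 0, which agrees with 1 − 1 + 0 = 0.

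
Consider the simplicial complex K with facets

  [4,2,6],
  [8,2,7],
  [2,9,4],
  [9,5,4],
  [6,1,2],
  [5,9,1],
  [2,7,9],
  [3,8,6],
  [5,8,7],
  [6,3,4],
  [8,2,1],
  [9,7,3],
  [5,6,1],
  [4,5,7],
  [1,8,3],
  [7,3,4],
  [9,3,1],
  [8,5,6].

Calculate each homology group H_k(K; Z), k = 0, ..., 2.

Order the vertices as 1 < 2 < 3 < 4 < 5 < 6 < 7 < 8 < 9. Listing each simplex with vertices in this order, K has dimension 2 with simplices:

  0-simplices (9): [1], [2], [3], [4], [5], [6], [7], [8], [9]
  1-simplices (27): (27 of them)
  2-simplices (18): [1,2,6], [1,2,8], [1,3,8], [1,3,9], [1,5,6], [1,5,9], [2,4,6], [2,4,9], [2,7,8], [2,7,9], [3,4,6], [3,4,7], [3,6,8], [3,7,9], [4,5,7], [4,5,9], [5,6,8], [5,7,8]

giving chain groups C_0 ≅ Z^9, C_1 ≅ Z^27, C_2 ≅ Z^18.

∂_1: C_1 → C_0 maps an edge to its endpoints' difference, ∂[p,q] = q − p.
This gives a 9×27 integer matrix of rank 8; reducing to Smith normal form yields diagonal entries (1,1,1,1,1,1,1,1).

∂_2: C_2 → C_1 acts by ∂[p,q,r] = [q,r] − [p,r] + [p,q]. For instance
  ∂[4,5,7] = [5,7] − [4,7] + [4,5],
  ∂[5,7,8] = [7,8] − [5,8] + [5,7].
The resulting 27×18 matrix has rank 18, and its Smith normal form has invariant factors (1,1,1,1,1,1,1,1,1,1,1,1,1,1,1,1,1,2).

Reading off H_k = ker ∂_k / im ∂_{k+1}:

  H_0: rank C_0 − rank ∂_1 = 9 − 8 = 1, and the invariant factors of ∂_1 are all 1, so H_0 = Z.
  H_1: rank ker ∂_1 − rank ∂_2 = (27 − 8) − 18 = 1, and ∂_2 has invariant factor 2 > 1, so H_1 = Z ⊕ Z/2.
  H_2: rank ker ∂_2 − rank ∂_3 = (18 − 18) − 0 = 0, and there is no ∂_3, so H_2 = 0.

H_0 ≅ Z,  H_1 ≅ Z ⊕ Z/2,  H_2 = 0.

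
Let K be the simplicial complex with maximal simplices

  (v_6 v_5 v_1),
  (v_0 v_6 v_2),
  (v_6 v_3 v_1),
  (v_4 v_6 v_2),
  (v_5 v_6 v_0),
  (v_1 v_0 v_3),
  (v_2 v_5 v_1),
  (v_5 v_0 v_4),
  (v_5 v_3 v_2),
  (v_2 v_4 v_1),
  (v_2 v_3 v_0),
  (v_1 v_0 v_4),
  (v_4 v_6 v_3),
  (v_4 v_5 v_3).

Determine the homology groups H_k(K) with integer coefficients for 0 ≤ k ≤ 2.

Order the vertices as v_0 < v_1 < v_2 < v_3 < v_4 < v_5 < v_6. Listing each simplex with vertices in this order, K has dimension 2 with simplices:

  0-simplices (7): [v_0], [v_1], [v_2], [v_3], [v_4], [v_5], [v_6]
  1-simplices (21): (21 of them)
  2-simplices (14): (14 of them)

giving chain groups C_0 ≅ Z^7, C_1 ≅ Z^21, C_2 ≅ Z^14.

Boundary ∂_1: C_1 → C_0 sends each edge [p,q] (with p < q) to q − p.
This gives a 7×21 integer matrix of rank 6; reducing to Smith normal form yields diagonal entries (1,1,1,1,1,1).

Boundary ∂_2: C_2 → C_1 sends each 2-simplex [p,q,r] to [q,r] − [p,r] + [p,q]. For instance
  ∂[v_2,v_3,v_5] = [v_3,v_5] − [v_2,v_5] + [v_2,v_3],
  ∂[v_1,v_3,v_6] = [v_3,v_6] − [v_1,v_6] + [v_1,v_3].
The 21×14 boundary matrix has rank 13 and Smith normal form diag(1,1,1,1,1,1,1,1,1,1,1,1,1).

Reading off H_k = ker ∂_k / im ∂_{k+1}:

  H_0: rank C_0 − rank ∂_1 = 7 − 6 = 1, and the invariant factors of ∂_1 are all 1, so H_0 ≅ Z.
  H_1: rank ker ∂_1 − rank ∂_2 = (21 − 6) − 13 = 2, and the invariant factors of ∂_2 are all 1, so H_1 ≅ Z^2.
  H_2: rank ker ∂_2 − rank ∂_3 = (14 − 13) − 0 = 1, and there is no ∂_3, so H_2 ≅ Z.

H_0 ≅ Z,  H_1 ≅ Z^2,  H_2 ≅ Z.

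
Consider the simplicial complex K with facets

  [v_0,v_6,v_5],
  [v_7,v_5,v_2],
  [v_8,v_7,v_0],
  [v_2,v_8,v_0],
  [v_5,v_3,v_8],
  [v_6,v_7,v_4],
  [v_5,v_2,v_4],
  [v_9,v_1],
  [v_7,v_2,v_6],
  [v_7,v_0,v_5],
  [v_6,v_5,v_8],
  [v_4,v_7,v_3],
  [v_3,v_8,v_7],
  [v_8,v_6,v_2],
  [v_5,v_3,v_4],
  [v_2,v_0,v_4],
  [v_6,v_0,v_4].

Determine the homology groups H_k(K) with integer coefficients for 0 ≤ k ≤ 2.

K has 10 vertices, 25 edges, 16 triangles.
rank ∂_0 = 0, rank ∂_1 = 8 ⇒ b_0 = 10 − 0 − 8 = 2; all invariant factors of ∂_1 are 1 so no torsion. So H_0 ≅ Z^2.
rank ∂_1 = 8, rank ∂_2 = 15 ⇒ b_1 = 25 − 8 − 15 = 2; all invariant factors of ∂_2 are 1 so no torsion. So H_1 ≅ Z^2.
rank ∂_2 = 15, rank ∂_3 = 0 ⇒ b_2 = 16 − 15 − 0 = 1. So H_2 ≅ Z.

H_0 = Z^2,  H_1 = Z^2,  H_2 = Z.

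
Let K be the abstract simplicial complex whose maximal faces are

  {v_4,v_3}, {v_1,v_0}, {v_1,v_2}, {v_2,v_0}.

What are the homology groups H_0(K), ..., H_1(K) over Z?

Take the total order v_0 < v_1 < v_2 < v_3 < v_4 on the vertex set. Then K (dimension 1) consists of the simplices:

  0-simplices (5): [v_0], [v_1], [v_2], [v_3], [v_4]
  1-simplices (4): [v_0,v_1], [v_0,v_2], [v_1,v_2], [v_3,v_4]

so the chain groups are C_0 ≅ Z^5, C_1 ≅ Z^4.

The boundary map ∂_1: C_1 → C_0 maps an edge to its endpoints' difference, ∂[p,q] = q − p.
As a 5×4 matrix over Z this has rank 3, with invariant factors (1,1,1).

Computing H_k = (kernel of ∂_k) / (image of ∂_{k+1}):

  H_0: rank C_0 − rank ∂_1 = 5 − 3 = 2, and the invariant factors of ∂_1 are all 1, so H_0 ≅ Z^2.
  H_1: rank ker ∂_1 − rank ∂_2 = (4 − 3) − 0 = 1, and there is no ∂_2, so H_1 ≅ Z.

(K is a triangulation of the disjoint union of the 1-simplex and the circle S^1.)

H_0 = Z^2,  H_1 = Z.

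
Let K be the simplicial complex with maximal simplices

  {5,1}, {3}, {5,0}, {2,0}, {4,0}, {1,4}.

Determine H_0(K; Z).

We work with the vertex ordering 0 < 1 < 2 < 3 < 4 < 5. The simplices of K, each written with vertices in increasing order, are:

  0-simplices (6): [0], [1], [2], [3], [4], [5]
  1-simplices (5): [0,2], [0,4], [0,5], [1,4], [1,5]

so the chain groups are C_0 ≅ Z^6, C_1 ≅ Z^5.

The boundary map ∂_1: C_1 → C_0 sends each edge [p,q] (with p < q) to q − p.
As a 6×5 matrix over Z this has rank 4, with invariant factors (1,1,1,1).

Computing H_k = (kernel of ∂_k) / (image of ∂_{k+1}):

  H_0: rank C_0 − rank ∂_1 = 6 − 4 = 2, and the invariant factors of ∂_1 are all 1, so H_0 = Z^2.

H_0 = Z^2.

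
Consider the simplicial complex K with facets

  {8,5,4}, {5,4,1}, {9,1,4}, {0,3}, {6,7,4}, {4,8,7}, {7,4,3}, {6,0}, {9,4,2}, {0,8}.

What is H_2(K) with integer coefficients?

H_2 ≅ 0.

K has 10 vertices, 18 edges, 7 triangles.
rank ∂_2 = 7, rank ∂_3 = 0 ⇒ b_2 = 7 − 7 − 0 = 0. So H_2 ≅ 0.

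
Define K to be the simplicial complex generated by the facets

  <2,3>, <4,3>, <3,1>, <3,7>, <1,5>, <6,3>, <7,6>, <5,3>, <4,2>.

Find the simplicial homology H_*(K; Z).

Take the total order 1 < 2 < 3 < 4 < 5 < 6 < 7 on the vertex set. Then K (dimension 1) consists of the simplices:

  0-simplices (7): [1], [2], [3], [4], [5], [6], [7]
  1-simplices (9): [1,3], [1,5], [2,3], [2,4], [3,4], [3,5], [3,6], [3,7], [6,7]

Hence C_0 ≅ Z^7, C_1 ≅ Z^9.

∂_1: C_1 → C_0 sends each edge [p,q] (with p < q) to q − p. For instance
  ∂[3,4] = [4] − [3].
This gives a 7×9 integer matrix of rank 6; reducing to Smith normal form yields diagonal entries (1,1,1,1,1,1).

Computing H_k = (kernel of ∂_k) / (image of ∂_{k+1}):

  H_0: rank C_0 − rank ∂_1 = 7 − 6 = 1, and the invariant factors of ∂_1 are all 1, so H_0 ≅ Z.
  H_1: rank ker ∂_1 − rank ∂_2 = (9 − 6) − 0 = 3, and there is no ∂_2, so H_1 ≅ Z^3.

H_0 = Z,  H_1 = Z^3.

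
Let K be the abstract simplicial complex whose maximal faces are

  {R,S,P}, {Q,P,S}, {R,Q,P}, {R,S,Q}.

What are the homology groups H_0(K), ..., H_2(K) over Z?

K has 4 vertices, 6 edges, 4 triangles.
rank ∂_0 = 0, rank ∂_1 = 3 ⇒ b_0 = 4 − 0 − 3 = 1; all invariant factors of ∂_1 are 1 so no torsion. So H_0 ≅ Z.
rank ∂_1 = 3, rank ∂_2 = 3 ⇒ b_1 = 6 − 3 − 3 = 0; all invariant factors of ∂_2 are 1 so no torsion. So H_1 ≅ 0.
rank ∂_2 = 3, rank ∂_3 = 0 ⇒ b_2 = 4 − 3 − 0 = 1. So H_2 ≅ Z.

H_0 = Z,  H_1 = 0,  H_2 = Z.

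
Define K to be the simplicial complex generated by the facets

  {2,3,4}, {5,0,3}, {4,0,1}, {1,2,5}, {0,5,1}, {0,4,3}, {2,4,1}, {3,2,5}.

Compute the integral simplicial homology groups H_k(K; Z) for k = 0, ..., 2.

H_0 ≅ Z,  H_1 = 0,  H_2 ≅ Z.

Order the vertices as 0 < 1 < 2 < 3 < 4 < 5. Listing each simplex with vertices in this order, K has dimension 2 with simplices:

  0-simplices (6): [0], [1], [2], [3], [4], [5]
  1-simplices (12): [0,1], [0,3], [0,4], [0,5], [1,2], [1,4], [1,5], [2,3], [2,4], [2,5], [3,4], [3,5]
  2-simplices (8): [0,1,4], [0,1,5], [0,3,4], [0,3,5], [1,2,4], [1,2,5], [2,3,4], [2,3,5]

Hence C_0 ≅ Z^6, C_1 ≅ Z^12, C_2 ≅ Z^8.

The boundary map ∂_1: C_1 → C_0 sends each edge [p,q] (with p < q) to q − p. For instance
  ∂[2,5] = [5] − [2].
The 6×12 boundary matrix has rank 5 and Smith normal form diag(1,1,1,1,1).

The boundary map ∂_2: C_2 → C_1 acts by ∂[p,q,r] = [q,r] − [p,r] + [p,q]. For instance
  ∂[1,2,4] = [2,4] − [1,4] + [1,2],
  ∂[1,2,5] = [2,5] − [1,5] + [1,2].
The 12×8 boundary matrix has rank 7 and Smith normal form diag(1,1,1,1,1,1,1).

Computing H_k = (kernel of ∂_k) / (image of ∂_{k+1}):

  H_0: rank C_0 − rank ∂_1 = 6 − 5 = 1, and the invariant factors of ∂_1 are all 1, so H_0 ≅ Z.
  H_1: rank ker ∂_1 − rank ∂_2 = (12 − 5) − 7 = 0, and the invariant factors of ∂_2 are all 1, so H_1 ≅ 0.
  H_2: rank ker ∂_2 − rank ∂_3 = (8 − 7) − 0 = 1, and there is no ∂_3, so H_2 ≅ Z.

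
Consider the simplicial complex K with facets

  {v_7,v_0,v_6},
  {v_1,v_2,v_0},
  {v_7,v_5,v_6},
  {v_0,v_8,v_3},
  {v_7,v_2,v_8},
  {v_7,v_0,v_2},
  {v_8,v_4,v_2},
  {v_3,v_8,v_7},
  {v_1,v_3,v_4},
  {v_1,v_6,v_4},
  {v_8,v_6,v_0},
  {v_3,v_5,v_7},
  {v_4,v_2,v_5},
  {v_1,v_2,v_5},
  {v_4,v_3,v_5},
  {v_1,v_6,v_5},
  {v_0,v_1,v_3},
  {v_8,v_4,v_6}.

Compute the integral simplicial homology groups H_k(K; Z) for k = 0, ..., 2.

H_0 = Z,  H_1 = Z ⊕ Z/2Z,  H_2 = 0.

K has 9 vertices, 27 edges, 18 triangles.
rank ∂_0 = 0, rank ∂_1 = 8 ⇒ b_0 = 9 − 0 − 8 = 1; all invariant factors of ∂_1 are 1 so no torsion. So H_0 ≅ Z.
rank ∂_1 = 8, rank ∂_2 = 18 ⇒ b_1 = 27 − 8 − 18 = 1; ∂_2 has invariant factor(s) [2] giving torsion. So H_1 ≅ Z ⊕ Z/2Z.
rank ∂_2 = 18, rank ∂_3 = 0 ⇒ b_2 = 18 − 18 − 0 = 0. So H_2 ≅ 0.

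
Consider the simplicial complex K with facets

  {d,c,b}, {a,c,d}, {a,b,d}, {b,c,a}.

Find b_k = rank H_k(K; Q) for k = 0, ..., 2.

K has 4 vertices, 6 edges, 4 triangles.
rank ∂_0 = 0, rank ∂_1 = 3 ⇒ b_0 = 4 − 0 − 3 = 1; all invariant factors of ∂_1 are 1 so no torsion. So H_0 = Z.
rank ∂_1 = 3, rank ∂_2 = 3 ⇒ b_1 = 6 − 3 − 3 = 0; all invariant factors of ∂_2 are 1 so no torsion. So H_1 = 0.
rank ∂_2 = 3, rank ∂_3 = 0 ⇒ b_2 = 4 − 3 − 0 = 1. So H_2 = Z.

b_0 = 1, b_1 = 0, b_2 = 1.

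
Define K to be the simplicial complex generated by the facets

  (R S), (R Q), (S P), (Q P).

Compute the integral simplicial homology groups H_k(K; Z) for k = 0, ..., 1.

Take the total order P < Q < R < S on the vertex set. Then K (dimension 1) consists of the simplices:

  0-simplices (4): P, Q, R, S
  1-simplices (4): PQ, PS, QR, RS

giving chain groups C_0 ≅ Z^4, C_1 ≅ Z^4.

The boundary map ∂_1: C_1 → C_0 is given by ∂[p,q] = [q] − [p]. For instance
  ∂PS = S − P.
The resulting 4×4 matrix has rank 3, and its Smith normal form has invariant factors (1,1,1).

Reading off H_k = ker ∂_k / im ∂_{k+1}:

  H_0: rank C_0 − rank ∂_1 = 4 − 3 = 1, and the invariant factors of ∂_1 are all 1, so H_0 = Z.
  H_1: rank ker ∂_1 − rank ∂_2 = (4 − 3) − 0 = 1, and there is no ∂_2, so H_1 = Z.

As a check, the Euler characteristic is 4 − 4 = 0, which agrees with 1 − 1 = 0.
(K is a triangulation of the circle S^1.)

H_0 ≅ Z,  H_1 ≅ Z.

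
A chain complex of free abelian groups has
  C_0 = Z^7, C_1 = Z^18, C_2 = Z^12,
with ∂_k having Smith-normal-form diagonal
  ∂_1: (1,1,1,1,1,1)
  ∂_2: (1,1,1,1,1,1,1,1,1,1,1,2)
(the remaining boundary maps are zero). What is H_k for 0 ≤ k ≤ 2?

H_0 ≅ Z,  H_1 ≅ Z/2,  H_2 = 0.

H_0: b_0 = 7 − 0 − 6 = 1; torsion from ∂_1 factors > 1: none. So H_0 ≅ Z.
H_1: b_1 = 18 − 6 − 12 = 0; torsion from ∂_2 factors > 1: [2]. So H_1 ≅ Z/2.
H_2: b_2 = 12 − 12 − 0 = 0; torsion from ∂_3 factors > 1: none. So H_2 ≅ 0.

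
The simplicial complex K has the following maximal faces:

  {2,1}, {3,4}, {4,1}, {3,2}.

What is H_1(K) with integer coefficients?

K has 4 vertices, 4 edges.
rank ∂_1 = 3, rank ∂_2 = 0 ⇒ b_1 = 4 − 3 − 0 = 1. So H_1 ≅ Z.

H_1 = Z.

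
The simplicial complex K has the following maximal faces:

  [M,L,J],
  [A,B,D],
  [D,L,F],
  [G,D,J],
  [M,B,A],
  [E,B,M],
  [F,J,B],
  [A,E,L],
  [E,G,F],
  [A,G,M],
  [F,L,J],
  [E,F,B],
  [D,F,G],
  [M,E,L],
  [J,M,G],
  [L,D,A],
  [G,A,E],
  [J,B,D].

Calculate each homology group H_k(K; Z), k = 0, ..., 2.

Take the total order A < B < D < E < F < G < J < L < M on the vertex set. Then K (dimension 2) consists of the simplices:

  0-simplices (9): A, B, D, E, F, G, J, L, M
  1-simplices (27): AB, AD, AE, AG, AL, AM, BD, BE, BF, BJ, BM, DF, DG, DJ, DL, EF, EG, EL, EM, FG, FJ, FL, GJ, GM, JL, JM, LM
  2-simplices (18): ABD, ABM, ADL, AEG, AEL, AGM, BDJ, BEF, BEM, BFJ, DFG, DFL, DGJ, EFG, ELM, FJL, GJM, JLM

Hence C_0 ≅ Z^9, C_1 ≅ Z^27, C_2 ≅ Z^18.

∂_1: C_1 → C_0 maps an edge to its endpoints' difference, ∂[p,q] = q − p. For instance
  ∂AM = M − A.
As a 9×27 matrix over Z this has rank 8, with invariant factors (1,1,1,1,1,1,1,1).

Boundary ∂_2: C_2 → C_1 acts by ∂[p,q,r] = [q,r] − [p,r] + [p,q]. For instance
  ∂AEL = EL − AL + AE,
  ∂BEF = EF − BF + BE.
As a 27×18 matrix over Z this has rank 18, with invariant factors (1,1,1,1,1,1,1,1,1,1,1,1,1,1,1,1,1,2).

From H_k ≅ ker(∂_k) / im(∂_{k+1}) we obtain:

  H_0: rank C_0 − rank ∂_1 = 9 − 8 = 1, and the invariant factors of ∂_1 are all 1, so H_0 ≅ Z.
  H_1: rank ker ∂_1 − rank ∂_2 = (27 − 8) − 18 = 1, and ∂_2 has invariant factor 2 > 1, so H_1 ≅ Z ⊕ Z/2.
  H_2: rank ker ∂_2 − rank ∂_3 = (18 − 18) − 0 = 0, and there is no ∂_3, so H_2 ≅ 0.

H_0 = Z,  H_1 = Z ⊕ Z/2,  H_2 = 0.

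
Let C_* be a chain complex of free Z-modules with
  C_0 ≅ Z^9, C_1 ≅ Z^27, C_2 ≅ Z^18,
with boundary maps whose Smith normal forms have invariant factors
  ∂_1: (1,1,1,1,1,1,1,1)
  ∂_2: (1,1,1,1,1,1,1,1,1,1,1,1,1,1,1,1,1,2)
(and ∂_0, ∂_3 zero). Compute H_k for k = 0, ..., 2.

H_0 = Z,  H_1 = Z ⊕ Z/2Z,  H_2 = 0.

H_0: b_0 = 9 − 0 − 8 = 1; torsion from ∂_1 factors > 1: none. So H_0 = Z.
H_1: b_1 = 27 − 8 − 18 = 1; torsion from ∂_2 factors > 1: [2]. So H_1 = Z ⊕ Z/2Z.
H_2: b_2 = 18 − 18 − 0 = 0; torsion from ∂_3 factors > 1: none. So H_2 = 0.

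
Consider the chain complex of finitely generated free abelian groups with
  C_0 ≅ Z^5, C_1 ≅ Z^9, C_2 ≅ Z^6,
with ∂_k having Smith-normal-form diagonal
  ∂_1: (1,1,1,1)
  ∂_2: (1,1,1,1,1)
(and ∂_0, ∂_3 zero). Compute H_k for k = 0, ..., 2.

H_0: b_0 = 5 − 0 − 4 = 1; torsion from ∂_1 factors > 1: none. So H_0 ≅ Z.
H_1: b_1 = 9 − 4 − 5 = 0; torsion from ∂_2 factors > 1: none. So H_1 ≅ 0.
H_2: b_2 = 6 − 5 − 0 = 1; torsion from ∂_3 factors > 1: none. So H_2 ≅ Z.

H_0 ≅ Z,  H_1 = 0,  H_2 ≅ Z.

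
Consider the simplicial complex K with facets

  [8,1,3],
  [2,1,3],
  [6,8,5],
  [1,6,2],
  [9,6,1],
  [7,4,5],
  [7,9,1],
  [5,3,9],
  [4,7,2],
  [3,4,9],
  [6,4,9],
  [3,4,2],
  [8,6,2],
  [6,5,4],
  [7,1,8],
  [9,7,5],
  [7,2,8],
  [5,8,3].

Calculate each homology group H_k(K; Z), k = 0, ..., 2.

H_0 ≅ Z,  H_1 ≅ Z ⊕ Z/2Z,  H_2 = 0.

K has 9 vertices, 27 edges, 18 triangles.
rank ∂_0 = 0, rank ∂_1 = 8 ⇒ b_0 = 9 − 0 − 8 = 1; all invariant factors of ∂_1 are 1 so no torsion. So H_0 = Z.
rank ∂_1 = 8, rank ∂_2 = 18 ⇒ b_1 = 27 − 8 − 18 = 1; ∂_2 has invariant factor(s) [2] giving torsion. So H_1 = Z ⊕ Z/2Z.
rank ∂_2 = 18, rank ∂_3 = 0 ⇒ b_2 = 18 − 18 − 0 = 0. So H_2 = 0.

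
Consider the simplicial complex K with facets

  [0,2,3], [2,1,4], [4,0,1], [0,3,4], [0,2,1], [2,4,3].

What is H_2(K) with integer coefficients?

K has 5 vertices, 9 edges, 6 triangles.
rank ∂_2 = 5, rank ∂_3 = 0 ⇒ b_2 = 6 − 5 − 0 = 1. So H_2 ≅ Z.

H_2 = Z.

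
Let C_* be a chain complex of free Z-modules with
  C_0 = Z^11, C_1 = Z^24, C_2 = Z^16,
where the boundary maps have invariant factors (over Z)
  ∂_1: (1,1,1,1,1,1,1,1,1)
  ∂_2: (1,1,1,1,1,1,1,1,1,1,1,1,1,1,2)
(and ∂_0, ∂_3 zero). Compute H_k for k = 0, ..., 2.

H_0: b_0 = 11 − 0 − 9 = 2; torsion from ∂_1 factors > 1: none. So H_0 ≅ Z^2.
H_1: b_1 = 24 − 9 − 15 = 0; torsion from ∂_2 factors > 1: [2]. So H_1 ≅ Z/2Z.
H_2: b_2 = 16 − 15 − 0 = 1; torsion from ∂_3 factors > 1: none. So H_2 ≅ Z.

H_0 ≅ Z^2,  H_1 ≅ Z/2Z,  H_2 ≅ Z.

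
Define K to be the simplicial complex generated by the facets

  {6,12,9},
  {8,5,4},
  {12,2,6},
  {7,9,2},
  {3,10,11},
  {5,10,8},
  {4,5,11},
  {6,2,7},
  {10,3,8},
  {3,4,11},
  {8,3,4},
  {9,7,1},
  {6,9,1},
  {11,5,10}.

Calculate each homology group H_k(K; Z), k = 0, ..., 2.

H_0 ≅ Z^2,  H_1 ≅ Z,  H_2 ≅ Z.

K has 12 vertices, 24 edges, 14 triangles.
rank ∂_0 = 0, rank ∂_1 = 10 ⇒ b_0 = 12 − 0 − 10 = 2; all invariant factors of ∂_1 are 1 so no torsion. So H_0 ≅ Z^2.
rank ∂_1 = 10, rank ∂_2 = 13 ⇒ b_1 = 24 − 10 − 13 = 1; all invariant factors of ∂_2 are 1 so no torsion. So H_1 ≅ Z.
rank ∂_2 = 13, rank ∂_3 = 0 ⇒ b_2 = 14 − 13 − 0 = 1. So H_2 ≅ Z.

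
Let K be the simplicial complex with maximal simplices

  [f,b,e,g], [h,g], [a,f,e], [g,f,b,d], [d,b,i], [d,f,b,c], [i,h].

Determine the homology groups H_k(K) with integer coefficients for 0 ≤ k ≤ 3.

H_0 = Z,  H_1 = Z,  H_2 = 0,  H_3 = 0.

Take the total order a < b < c < d < e < f < g < h < i on the vertex set. Then K (dimension 3) consists of the simplices:

  0-simplices (9): a, b, c, d, e, f, g, h, i
  1-simplices (18): ae, af, bc, bd, be, bf, bg, bi, cd, cf, df, dg, di, ef, eg, fg, gh, hi
  2-simplices (12): aef, bcd, bcf, bdf, bdg, bdi, bef, beg, bfg, cdf, dfg, efg
  3-simplices (3): bcdf, bdfg, befg

Hence C_0 ≅ Z^9, C_1 ≅ Z^18, C_2 ≅ Z^12, C_3 ≅ Z^3.

Boundary ∂_1: C_1 → C_0 maps an edge to its endpoints' difference, ∂[p,q] = q − p.
As a 9×18 matrix over Z this has rank 8, with invariant factors (1,1,1,1,1,1,1,1).

∂_2: C_2 → C_1 sends each 2-simplex [p,q,r] to [q,r] − [p,r] + [p,q]. For instance
  ∂bef = ef − bf + be,
  ∂bdg = dg − bg + bd.
The 18×12 boundary matrix has rank 9 and Smith normal form diag(1,1,1,1,1,1,1,1,1).

Boundary ∂_3: C_3 → C_2 sends each 3-simplex σ to the alternating sum Σ_i (−1)^i (σ with its i-th vertex removed). For instance
  ∂bcdf = cdf − bdf + bcf − bcd,
  ∂befg = efg − bfg + beg − bef.
This gives a 12×3 integer matrix of rank 3; reducing to Smith normal form yields diagonal entries (1,1,1).

Now H_k = ker ∂_k / im ∂_{k+1}, so:

  H_0: rank C_0 − rank ∂_1 = 9 − 8 = 1, and the invariant factors of ∂_1 are all 1, so H_0 ≅ Z.
  H_1: rank ker ∂_1 − rank ∂_2 = (18 − 8) − 9 = 1, and the invariant factors of ∂_2 are all 1, so H_1 ≅ Z.
  H_2: rank ker ∂_2 − rank ∂_3 = (12 − 9) − 3 = 0, and the invariant factors of ∂_3 are all 1, so H_2 ≅ 0.
  H_3: rank ker ∂_3 − rank ∂_4 = (3 − 3) − 0 = 0, and there is no ∂_4, so H_3 ≅ 0.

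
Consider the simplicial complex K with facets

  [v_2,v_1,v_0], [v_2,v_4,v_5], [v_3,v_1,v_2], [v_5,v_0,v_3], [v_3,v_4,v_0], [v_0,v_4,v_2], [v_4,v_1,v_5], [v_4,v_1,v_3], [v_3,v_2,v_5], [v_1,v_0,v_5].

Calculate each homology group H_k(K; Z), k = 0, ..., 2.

H_0 ≅ Z,  H_1 ≅ Z_2,  H_2 = 0.

We work with the vertex ordering v_0 < v_1 < v_2 < v_3 < v_4 < v_5. The simplices of K, each written with vertices in increasing order, are:

  0-simplices (6): [v_0], [v_1], [v_2], [v_3], [v_4], [v_5]
  1-simplices (15): (15 of them)
  2-simplices (10): [v_0,v_1,v_2], [v_0,v_1,v_5], [v_0,v_2,v_4], [v_0,v_3,v_4], [v_0,v_3,v_5], [v_1,v_2,v_3], [v_1,v_3,v_4], [v_1,v_4,v_5], [v_2,v_3,v_5], [v_2,v_4,v_5]

so the chain groups are C_0 ≅ Z^6, C_1 ≅ Z^15, C_2 ≅ Z^10.

∂_1: C_1 → C_0 sends each edge [p,q] (with p < q) to q − p.
As a 6×15 matrix over Z this has rank 5, with invariant factors (1,1,1,1,1).

Boundary ∂_2: C_2 → C_1 maps a triangle to the signed sum of its edges. For instance
  ∂[v_1,v_3,v_4] = [v_3,v_4] − [v_1,v_4] + [v_1,v_3],
  ∂[v_0,v_3,v_5] = [v_3,v_5] − [v_0,v_5] + [v_0,v_3].
As a 15×10 matrix over Z this has rank 10, with invariant factors (1,1,1,1,1,1,1,1,1,2).

Computing H_k = (kernel of ∂_k) / (image of ∂_{k+1}):

  H_0: rank C_0 − rank ∂_1 = 6 − 5 = 1, and the invariant factors of ∂_1 are all 1, so H_0 = Z.
  H_1: rank ker ∂_1 − rank ∂_2 = (15 − 5) − 10 = 0, and ∂_2 has invariant factor 2 > 1, so H_1 = Z_2.
  H_2: rank ker ∂_2 − rank ∂_3 = (10 − 10) − 0 = 0, and there is no ∂_3, so H_2 = 0.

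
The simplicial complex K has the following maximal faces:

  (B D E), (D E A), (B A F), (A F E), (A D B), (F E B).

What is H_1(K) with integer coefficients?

We work with the vertex ordering A < B < D < E < F. The simplices of K, each written with vertices in increasing order, are:

  0-simplices (5): A, B, D, E, F
  1-simplices (9): AB, AD, AE, AF, BD, BE, BF, DE, EF
  2-simplices (6): ABD, ABF, ADE, AEF, BDE, BEF

so the chain groups are C_0 ≅ Z^5, C_1 ≅ Z^9, C_2 ≅ Z^6.

∂_1: C_1 → C_0 maps an edge to its endpoints' difference, ∂[p,q] = q − p.
The 5×9 boundary matrix has rank 4 and Smith normal form diag(1,1,1,1).

∂_2: C_2 → C_1 acts by ∂[p,q,r] = [q,r] − [p,r] + [p,q]. For instance
  ∂BEF = EF − BF + BE,
  ∂AEF = EF − AF + AE.
The 9×6 boundary matrix has rank 5 and Smith normal form diag(1,1,1,1,1).

From H_k ≅ ker(∂_k) / im(∂_{k+1}) we obtain:

  H_1: rank ker ∂_1 − rank ∂_2 = (9 − 4) − 5 = 0, and the invariant factors of ∂_2 are all 1, so H_1 = 0.

(K is a triangulation of the 2-sphere S^2.)

H_1 = 0.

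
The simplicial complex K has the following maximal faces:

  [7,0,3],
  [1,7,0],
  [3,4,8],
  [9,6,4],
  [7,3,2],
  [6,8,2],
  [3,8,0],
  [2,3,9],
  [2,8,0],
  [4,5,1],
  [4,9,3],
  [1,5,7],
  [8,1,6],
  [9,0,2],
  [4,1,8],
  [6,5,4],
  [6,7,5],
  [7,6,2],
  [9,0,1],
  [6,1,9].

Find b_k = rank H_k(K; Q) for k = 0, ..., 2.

Fix the vertex order 0 < 1 < 2 < 3 < 4 < 5 < 6 < 7 < 8 < 9 and write every simplex with vertices in increasing order. Then dim K = 2 and the simplices of K are:

  0-simplices (10): [0], [1], [2], [3], [4], [5], [6], [7], [8], [9]
  1-simplices (30): (30 of them)
  2-simplices (20): (20 of them)

giving chain groups C_0 ≅ Z^10, C_1 ≅ Z^30, C_2 ≅ Z^20.

Boundary ∂_1: C_1 → C_0 sends each edge [p,q] (with p < q) to q − p.
As a 10×30 matrix over Z this has rank 9, with invariant factors (1,1,1,1,1,1,1,1,1).

∂_2: C_2 → C_1 maps a triangle to the signed sum of its edges. For instance
  ∂[4,5,6] = [5,6] − [4,6] + [4,5],
  ∂[2,3,9] = [3,9] − [2,9] + [2,3].
The 30×20 boundary matrix has rank 20 and Smith normal form diag(1,1,1,1,1,1,1,1,1,1,1,1,1,1,1,1,1,1,1,2).

Computing H_k = (kernel of ∂_k) / (image of ∂_{k+1}):

  H_0: rank C_0 − rank ∂_1 = 10 − 9 = 1, and the invariant factors of ∂_1 are all 1, so H_0 ≅ Z.
  H_1: rank ker ∂_1 − rank ∂_2 = (30 − 9) − 20 = 1, and ∂_2 has invariant factor 2 > 1, so H_1 ≅ Z ⊕ Z_2.
  H_2: rank ker ∂_2 − rank ∂_3 = (20 − 20) − 0 = 0, and there is no ∂_3, so H_2 ≅ 0.

Hence the Betti numbers are b_0 = 1, b_1 = 1, b_2 = 0.

b_0 = 1, b_1 = 1, b_2 = 0.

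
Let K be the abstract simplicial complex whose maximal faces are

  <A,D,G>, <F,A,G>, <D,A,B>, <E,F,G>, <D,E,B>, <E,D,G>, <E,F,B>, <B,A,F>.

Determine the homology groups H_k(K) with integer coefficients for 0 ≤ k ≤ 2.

Fix the vertex order A < B < D < E < F < G and write every simplex with vertices in increasing order. Then dim K = 2 and the simplices of K are:

  0-simplices (6): A, B, D, E, F, G
  1-simplices (12): AB, AD, AF, AG, BD, BE, BF, DE, DG, EF, EG, FG
  2-simplices (8): ABD, ABF, ADG, AFG, BDE, BEF, DEG, EFG

Hence C_0 ≅ Z^6, C_1 ≅ Z^12, C_2 ≅ Z^8.

The boundary map ∂_1: C_1 → C_0 is given by ∂[p,q] = [q] − [p]. For instance
  ∂EF = F − E.
This gives a 6×12 integer matrix of rank 5; reducing to Smith normal form yields diagonal entries (1,1,1,1,1).

Boundary ∂_2: C_2 → C_1 maps a triangle to the signed sum of its edges. For instance
  ∂BEF = EF − BF + BE,
  ∂DEG = EG − DG + DE.
This gives a 12×8 integer matrix of rank 7; reducing to Smith normal form yields diagonal entries (1,1,1,1,1,1,1).

Now H_k = ker ∂_k / im ∂_{k+1}, so:

  H_0: rank C_0 − rank ∂_1 = 6 − 5 = 1, and the invariant factors of ∂_1 are all 1, so H_0 = Z.
  H_1: rank ker ∂_1 − rank ∂_2 = (12 − 5) − 7 = 0, and the invariant factors of ∂_2 are all 1, so H_1 = 0.
  H_2: rank ker ∂_2 − rank ∂_3 = (8 − 7) − 0 = 1, and there is no ∂_3, so H_2 = Z.

H_0 ≅ Z,  H_1 = 0,  H_2 ≅ Z.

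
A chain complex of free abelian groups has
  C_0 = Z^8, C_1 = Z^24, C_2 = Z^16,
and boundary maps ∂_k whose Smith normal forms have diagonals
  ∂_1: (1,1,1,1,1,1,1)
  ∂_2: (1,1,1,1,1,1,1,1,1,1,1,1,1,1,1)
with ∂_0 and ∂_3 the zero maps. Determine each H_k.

H_0 = Z,  H_1 = Z^2,  H_2 = Z.

H_0: b_0 = 8 − 0 − 7 = 1; torsion from ∂_1 factors > 1: none. So H_0 = Z.
H_1: b_1 = 24 − 7 − 15 = 2; torsion from ∂_2 factors > 1: none. So H_1 = Z^2.
H_2: b_2 = 16 − 15 − 0 = 1; torsion from ∂_3 factors > 1: none. So H_2 = Z.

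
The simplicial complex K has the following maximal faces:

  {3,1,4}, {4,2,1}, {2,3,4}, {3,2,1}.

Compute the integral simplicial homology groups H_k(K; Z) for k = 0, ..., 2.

H_0 = Z,  H_1 = 0,  H_2 = Z.

Take the total order 1 < 2 < 3 < 4 on the vertex set. Then K (dimension 2) consists of the simplices:

  0-simplices (4): [1], [2], [3], [4]
  1-simplices (6): [1,2], [1,3], [1,4], [2,3], [2,4], [3,4]
  2-simplices (4): [1,2,3], [1,2,4], [1,3,4], [2,3,4]

Hence C_0 ≅ Z^4, C_1 ≅ Z^6, C_2 ≅ Z^4.

Boundary ∂_1: C_1 → C_0 sends each edge [p,q] (with p < q) to q − p.
This gives a 4×6 integer matrix of rank 3; reducing to Smith normal form yields diagonal entries (1,1,1).

∂_2: C_2 → C_1 maps a triangle to the signed sum of its edges. For instance
  ∂[2,3,4] = [3,4] − [2,4] + [2,3],
  ∂[1,2,3] = [2,3] − [1,3] + [1,2].
The resulting 6×4 matrix has rank 3, and its Smith normal form has invariant factors (1,1,1).

Now H_k = ker ∂_k / im ∂_{k+1}, so:

  H_0: rank C_0 − rank ∂_1 = 4 − 3 = 1, and the invariant factors of ∂_1 are all 1, so H_0 = Z.
  H_1: rank ker ∂_1 − rank ∂_2 = (6 − 3) − 3 = 0, and the invariant factors of ∂_2 are all 1, so H_1 = 0.
  H_2: rank ker ∂_2 − rank ∂_3 = (4 − 3) − 0 = 1, and there is no ∂_3, so H_2 = Z.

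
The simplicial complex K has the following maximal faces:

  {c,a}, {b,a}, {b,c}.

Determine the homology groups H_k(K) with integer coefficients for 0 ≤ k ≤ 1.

Take the total order a < b < c on the vertex set. Then K (dimension 1) consists of the simplices:

  0-simplices (3): a, b, c
  1-simplices (3): ab, ac, bc

giving chain groups C_0 ≅ Z^3, C_1 ≅ Z^3.

Boundary ∂_1: C_1 → C_0 is given by ∂[p,q] = [q] − [p].
The resulting 3×3 matrix has rank 2, and its Smith normal form has invariant factors (1,1).

From H_k ≅ ker(∂_k) / im(∂_{k+1}) we obtain:

  H_0: rank C_0 − rank ∂_1 = 3 − 2 = 1, and the invariant factors of ∂_1 are all 1, so H_0 = Z.
  H_1: rank ker ∂_1 − rank ∂_2 = (3 − 2) − 0 = 1, and there is no ∂_2, so H_1 = Z.

H_0 = Z,  H_1 = Z.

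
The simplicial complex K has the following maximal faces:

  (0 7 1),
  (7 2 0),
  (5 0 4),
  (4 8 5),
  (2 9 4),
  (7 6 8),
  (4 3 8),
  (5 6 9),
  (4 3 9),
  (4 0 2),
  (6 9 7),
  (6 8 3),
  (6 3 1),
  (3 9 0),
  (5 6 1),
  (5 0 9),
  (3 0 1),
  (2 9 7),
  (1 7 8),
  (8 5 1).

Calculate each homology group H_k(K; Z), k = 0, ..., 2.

H_0 ≅ Z,  H_1 ≅ Z ⊕ Z/2,  H_2 = 0.

Order the vertices as 0 < 1 < 2 < 3 < 4 < 5 < 6 < 7 < 8 < 9. Listing each simplex with vertices in this order, K has dimension 2 with simplices:

  0-simplices (10): [0], [1], [2], [3], [4], [5], [6], [7], [8], [9]
  1-simplices (30): (30 of them)
  2-simplices (20): (20 of them)

so the chain groups are C_0 ≅ Z^10, C_1 ≅ Z^30, C_2 ≅ Z^20.

Boundary ∂_1: C_1 → C_0 maps an edge to its endpoints' difference, ∂[p,q] = q − p. For instance
  ∂[0,1] = [1] − [0].
As a 10×30 matrix over Z this has rank 9, with invariant factors (1,1,1,1,1,1,1,1,1).

Boundary ∂_2: C_2 → C_1 acts by ∂[p,q,r] = [q,r] − [p,r] + [p,q]. For instance
  ∂[1,7,8] = [7,8] − [1,8] + [1,7],
  ∂[0,1,3] = [1,3] − [0,3] + [0,1].
This gives a 30×20 integer matrix of rank 20; reducing to Smith normal form yields diagonal entries (1,1,1,1,1,1,1,1,1,1,1,1,1,1,1,1,1,1,1,2).

Now H_k = ker ∂_k / im ∂_{k+1}, so:

  H_0: rank C_0 − rank ∂_1 = 10 − 9 = 1, and the invariant factors of ∂_1 are all 1, so H_0 ≅ Z.
  H_1: rank ker ∂_1 − rank ∂_2 = (30 − 9) − 20 = 1, and ∂_2 has invariant factor 2 > 1, so H_1 ≅ Z ⊕ Z/2.
  H_2: rank ker ∂_2 − rank ∂_3 = (20 − 20) − 0 = 0, and there is no ∂_3, so H_2 ≅ 0.

As a check, the Euler characteristic is 10 − 30 + 20 = 0, which agrees with 1 − 1 + 0 = 0.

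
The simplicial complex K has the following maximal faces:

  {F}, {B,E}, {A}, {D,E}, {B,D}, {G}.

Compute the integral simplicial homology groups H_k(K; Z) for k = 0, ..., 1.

H_0 ≅ Z^4,  H_1 ≅ Z.

Take the total order A < B < D < E < F < G on the vertex set. Then K (dimension 1) consists of the simplices:

  0-simplices (6): A, B, D, E, F, G
  1-simplices (3): BD, BE, DE

Hence C_0 ≅ Z^6, C_1 ≅ Z^3.

The boundary map ∂_1: C_1 → C_0 is given by ∂[p,q] = [q] − [p]. For instance
  ∂DE = E − D.
The resulting 6×3 matrix has rank 2, and its Smith normal form has invariant factors (1,1).

Reading off H_k = ker ∂_k / im ∂_{k+1}:

  H_0: rank C_0 − rank ∂_1 = 6 − 2 = 4, and the invariant factors of ∂_1 are all 1, so H_0 = Z^4.
  H_1: rank ker ∂_1 − rank ∂_2 = (3 − 2) − 0 = 1, and there is no ∂_2, so H_1 = Z.

(K is a triangulation of the disjoint union of the circle S^1 and a set of 3 points.)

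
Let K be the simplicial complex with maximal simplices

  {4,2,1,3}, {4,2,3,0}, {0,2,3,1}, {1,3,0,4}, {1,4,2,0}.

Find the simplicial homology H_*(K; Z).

We work with the vertex ordering 0 < 1 < 2 < 3 < 4. The simplices of K, each written with vertices in increasing order, are:

  0-simplices (5): [0], [1], [2], [3], [4]
  1-simplices (10): [0,1], [0,2], [0,3], [0,4], [1,2], [1,3], [1,4], [2,3], [2,4], [3,4]
  2-simplices (10): [0,1,2], [0,1,3], [0,1,4], [0,2,3], [0,2,4], [0,3,4], [1,2,3], [1,2,4], [1,3,4], [2,3,4]
  3-simplices (5): [0,1,2,3], [0,1,2,4], [0,1,3,4], [0,2,3,4], [1,2,3,4]

Hence C_0 ≅ Z^5, C_1 ≅ Z^10, C_2 ≅ Z^10, C_3 ≅ Z^5.

∂_1: C_1 → C_0 maps an edge to its endpoints' difference, ∂[p,q] = q − p. For instance
  ∂[1,2] = [2] − [1].
The resulting 5×10 matrix has rank 4, and its Smith normal form has invariant factors (1,1,1,1).

The boundary map ∂_2: C_2 → C_1 sends each 2-simplex [p,q,r] to [q,r] − [p,r] + [p,q]. For instance
  ∂[0,2,4] = [2,4] − [0,4] + [0,2],
  ∂[0,3,4] = [3,4] − [0,4] + [0,3].
The resulting 10×10 matrix has rank 6, and its Smith normal form has invariant factors (1,1,1,1,1,1).

The boundary map ∂_3: C_3 → C_2 sends each 3-simplex σ to the alternating sum Σ_i (−1)^i (σ with its i-th vertex removed). For instance
  ∂[0,1,2,4] = [1,2,4] − [0,2,4] + [0,1,4] − [0,1,2],
  ∂[1,2,3,4] = [2,3,4] − [1,3,4] + [1,2,4] − [1,2,3].
The resulting 10×5 matrix has rank 4, and its Smith normal form has invariant factors (1,1,1,1).

Now H_k = ker ∂_k / im ∂_{k+1}, so:

  H_0: rank C_0 − rank ∂_1 = 5 − 4 = 1, and the invariant factors of ∂_1 are all 1, so H_0 ≅ Z.
  H_1: rank ker ∂_1 − rank ∂_2 = (10 − 4) − 6 = 0, and the invariant factors of ∂_2 are all 1, so H_1 ≅ 0.
  H_2: rank ker ∂_2 − rank ∂_3 = (10 − 6) − 4 = 0, and the invariant factors of ∂_3 are all 1, so H_2 ≅ 0.
  H_3: rank ker ∂_3 − rank ∂_4 = (5 − 4) − 0 = 1, and there is no ∂_4, so H_3 ≅ Z.

H_0 ≅ Z,  H_1 = 0,  H_2 = 0,  H_3 ≅ Z.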